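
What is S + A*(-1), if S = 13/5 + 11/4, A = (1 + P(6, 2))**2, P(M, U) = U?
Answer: -73/20 ≈ -3.6500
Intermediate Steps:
A = 9 (A = (1 + 2)**2 = 3**2 = 9)
S = 107/20 (S = 13*(1/5) + 11*(1/4) = 13/5 + 11/4 = 107/20 ≈ 5.3500)
S + A*(-1) = 107/20 + 9*(-1) = 107/20 - 9 = -73/20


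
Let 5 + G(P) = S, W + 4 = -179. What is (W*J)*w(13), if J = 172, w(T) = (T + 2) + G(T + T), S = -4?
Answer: -188856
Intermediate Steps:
W = -183 (W = -4 - 179 = -183)
G(P) = -9 (G(P) = -5 - 4 = -9)
w(T) = -7 + T (w(T) = (T + 2) - 9 = (2 + T) - 9 = -7 + T)
(W*J)*w(13) = (-183*172)*(-7 + 13) = -31476*6 = -188856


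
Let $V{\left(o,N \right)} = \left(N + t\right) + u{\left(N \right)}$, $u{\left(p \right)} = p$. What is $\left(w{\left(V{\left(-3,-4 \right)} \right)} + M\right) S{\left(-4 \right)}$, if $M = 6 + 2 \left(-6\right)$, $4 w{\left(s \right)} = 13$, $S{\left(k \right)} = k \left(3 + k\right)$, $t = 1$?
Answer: $-11$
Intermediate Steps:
$V{\left(o,N \right)} = 1 + 2 N$ ($V{\left(o,N \right)} = \left(N + 1\right) + N = \left(1 + N\right) + N = 1 + 2 N$)
$w{\left(s \right)} = \frac{13}{4}$ ($w{\left(s \right)} = \frac{1}{4} \cdot 13 = \frac{13}{4}$)
$M = -6$ ($M = 6 - 12 = -6$)
$\left(w{\left(V{\left(-3,-4 \right)} \right)} + M\right) S{\left(-4 \right)} = \left(\frac{13}{4} - 6\right) \left(- 4 \left(3 - 4\right)\right) = - \frac{11 \left(\left(-4\right) \left(-1\right)\right)}{4} = \left(- \frac{11}{4}\right) 4 = -11$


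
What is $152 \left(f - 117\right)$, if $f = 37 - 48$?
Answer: $-19456$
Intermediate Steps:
$f = -11$
$152 \left(f - 117\right) = 152 \left(-11 - 117\right) = 152 \left(-128\right) = -19456$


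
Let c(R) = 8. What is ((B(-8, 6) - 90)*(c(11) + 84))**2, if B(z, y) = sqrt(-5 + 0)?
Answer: 68516080 - 1523520*I*sqrt(5) ≈ 6.8516e+7 - 3.4067e+6*I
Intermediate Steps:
B(z, y) = I*sqrt(5) (B(z, y) = sqrt(-5) = I*sqrt(5))
((B(-8, 6) - 90)*(c(11) + 84))**2 = ((I*sqrt(5) - 90)*(8 + 84))**2 = ((-90 + I*sqrt(5))*92)**2 = (-8280 + 92*I*sqrt(5))**2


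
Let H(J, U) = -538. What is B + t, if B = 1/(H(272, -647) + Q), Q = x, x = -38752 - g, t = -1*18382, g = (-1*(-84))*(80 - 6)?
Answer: -836491293/45506 ≈ -18382.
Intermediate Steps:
g = 6216 (g = 84*74 = 6216)
t = -18382
x = -44968 (x = -38752 - 1*6216 = -38752 - 6216 = -44968)
Q = -44968
B = -1/45506 (B = 1/(-538 - 44968) = 1/(-45506) = -1/45506 ≈ -2.1975e-5)
B + t = -1/45506 - 18382 = -836491293/45506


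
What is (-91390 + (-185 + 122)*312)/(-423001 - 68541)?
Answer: 55523/245771 ≈ 0.22591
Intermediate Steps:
(-91390 + (-185 + 122)*312)/(-423001 - 68541) = (-91390 - 63*312)/(-491542) = (-91390 - 19656)*(-1/491542) = -111046*(-1/491542) = 55523/245771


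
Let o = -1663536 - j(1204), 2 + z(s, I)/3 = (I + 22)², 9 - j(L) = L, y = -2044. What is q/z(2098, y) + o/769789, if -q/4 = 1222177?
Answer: -12076313705849/4720902705447 ≈ -2.5581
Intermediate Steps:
q = -4888708 (q = -4*1222177 = -4888708)
j(L) = 9 - L
z(s, I) = -6 + 3*(22 + I)² (z(s, I) = -6 + 3*(I + 22)² = -6 + 3*(22 + I)²)
o = -1662341 (o = -1663536 - (9 - 1*1204) = -1663536 - (9 - 1204) = -1663536 - 1*(-1195) = -1663536 + 1195 = -1662341)
q/z(2098, y) + o/769789 = -4888708/(-6 + 3*(22 - 2044)²) - 1662341/769789 = -4888708/(-6 + 3*(-2022)²) - 1662341*1/769789 = -4888708/(-6 + 3*4088484) - 1662341/769789 = -4888708/(-6 + 12265452) - 1662341/769789 = -4888708/12265446 - 1662341/769789 = -4888708*1/12265446 - 1662341/769789 = -2444354/6132723 - 1662341/769789 = -12076313705849/4720902705447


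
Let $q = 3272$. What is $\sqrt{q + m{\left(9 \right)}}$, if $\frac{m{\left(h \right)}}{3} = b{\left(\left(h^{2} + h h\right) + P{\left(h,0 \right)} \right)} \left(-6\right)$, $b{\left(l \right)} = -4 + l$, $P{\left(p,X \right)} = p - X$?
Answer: $\sqrt{266} \approx 16.31$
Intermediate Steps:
$m{\left(h \right)} = 72 - 36 h^{2} - 18 h$ ($m{\left(h \right)} = 3 \left(-4 + \left(\left(h^{2} + h h\right) + \left(h - 0\right)\right)\right) \left(-6\right) = 3 \left(-4 + \left(\left(h^{2} + h^{2}\right) + \left(h + 0\right)\right)\right) \left(-6\right) = 3 \left(-4 + \left(2 h^{2} + h\right)\right) \left(-6\right) = 3 \left(-4 + \left(h + 2 h^{2}\right)\right) \left(-6\right) = 3 \left(-4 + h + 2 h^{2}\right) \left(-6\right) = 3 \left(24 - 12 h^{2} - 6 h\right) = 72 - 36 h^{2} - 18 h$)
$\sqrt{q + m{\left(9 \right)}} = \sqrt{3272 - \left(90 + 2916\right)} = \sqrt{3272 - 3006} = \sqrt{266}$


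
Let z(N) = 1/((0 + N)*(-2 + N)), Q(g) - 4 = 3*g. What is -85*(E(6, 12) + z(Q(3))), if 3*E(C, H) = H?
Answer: -48705/143 ≈ -340.59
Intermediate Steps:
E(C, H) = H/3
Q(g) = 4 + 3*g
z(N) = 1/(N*(-2 + N))
-85*(E(6, 12) + z(Q(3))) = -85*((⅓)*12 + 1/((4 + 3*3)*(-2 + (4 + 3*3)))) = -85*(4 + 1/((4 + 9)*(-2 + (4 + 9)))) = -85*(4 + 1/(13*(-2 + 13))) = -85*(4 + (1/13)/11) = -85*(4 + (1/13)*(1/11)) = -85*(4 + 1/143) = -85*573/143 = -48705/143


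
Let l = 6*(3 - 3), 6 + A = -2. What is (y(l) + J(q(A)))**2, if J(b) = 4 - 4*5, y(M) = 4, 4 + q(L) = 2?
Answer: 144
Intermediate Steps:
A = -8 (A = -6 - 2 = -8)
q(L) = -2 (q(L) = -4 + 2 = -2)
l = 0 (l = 6*0 = 0)
J(b) = -16 (J(b) = 4 - 20 = -16)
(y(l) + J(q(A)))**2 = (4 - 16)**2 = (-12)**2 = 144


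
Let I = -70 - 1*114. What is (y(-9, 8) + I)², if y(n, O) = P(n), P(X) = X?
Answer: 37249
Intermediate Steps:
I = -184 (I = -70 - 114 = -184)
y(n, O) = n
(y(-9, 8) + I)² = (-9 - 184)² = (-193)² = 37249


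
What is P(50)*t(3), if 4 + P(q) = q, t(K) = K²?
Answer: 414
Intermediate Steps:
P(q) = -4 + q
P(50)*t(3) = (-4 + 50)*3² = 46*9 = 414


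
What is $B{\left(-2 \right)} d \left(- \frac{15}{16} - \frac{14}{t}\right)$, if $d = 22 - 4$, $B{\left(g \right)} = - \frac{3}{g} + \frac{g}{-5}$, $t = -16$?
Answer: $- \frac{171}{80} \approx -2.1375$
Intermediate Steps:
$B{\left(g \right)} = - \frac{3}{g} - \frac{g}{5}$ ($B{\left(g \right)} = - \frac{3}{g} + g \left(- \frac{1}{5}\right) = - \frac{3}{g} - \frac{g}{5}$)
$d = 18$
$B{\left(-2 \right)} d \left(- \frac{15}{16} - \frac{14}{t}\right) = \left(- \frac{3}{-2} - - \frac{2}{5}\right) 18 \left(- \frac{15}{16} - \frac{14}{-16}\right) = \left(\left(-3\right) \left(- \frac{1}{2}\right) + \frac{2}{5}\right) 18 \left(\left(-15\right) \frac{1}{16} - - \frac{7}{8}\right) = \left(\frac{3}{2} + \frac{2}{5}\right) 18 \left(- \frac{15}{16} + \frac{7}{8}\right) = \frac{19}{10} \cdot 18 \left(- \frac{1}{16}\right) = \frac{171}{5} \left(- \frac{1}{16}\right) = - \frac{171}{80}$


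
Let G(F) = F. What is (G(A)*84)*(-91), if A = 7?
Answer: -53508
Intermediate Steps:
(G(A)*84)*(-91) = (7*84)*(-91) = 588*(-91) = -53508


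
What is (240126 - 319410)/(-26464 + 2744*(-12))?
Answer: 19821/14848 ≈ 1.3349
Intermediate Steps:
(240126 - 319410)/(-26464 + 2744*(-12)) = -79284/(-26464 - 32928) = -79284/(-59392) = -79284*(-1/59392) = 19821/14848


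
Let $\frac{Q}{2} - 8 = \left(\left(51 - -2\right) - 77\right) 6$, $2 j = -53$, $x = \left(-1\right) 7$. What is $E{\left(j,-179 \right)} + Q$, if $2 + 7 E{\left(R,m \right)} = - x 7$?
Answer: $- \frac{1857}{7} \approx -265.29$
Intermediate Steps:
$x = -7$
$j = - \frac{53}{2}$ ($j = \frac{1}{2} \left(-53\right) = - \frac{53}{2} \approx -26.5$)
$Q = -272$ ($Q = 16 + 2 \left(\left(51 - -2\right) - 77\right) 6 = 16 + 2 \left(\left(51 + 2\right) - 77\right) 6 = 16 + 2 \left(53 - 77\right) 6 = 16 + 2 \left(\left(-24\right) 6\right) = 16 + 2 \left(-144\right) = 16 - 288 = -272$)
$E{\left(R,m \right)} = \frac{47}{7}$ ($E{\left(R,m \right)} = - \frac{2}{7} + \frac{\left(-1\right) \left(-7\right) 7}{7} = - \frac{2}{7} + \frac{7 \cdot 7}{7} = - \frac{2}{7} + \frac{1}{7} \cdot 49 = - \frac{2}{7} + 7 = \frac{47}{7}$)
$E{\left(j,-179 \right)} + Q = \frac{47}{7} - 272 = - \frac{1857}{7}$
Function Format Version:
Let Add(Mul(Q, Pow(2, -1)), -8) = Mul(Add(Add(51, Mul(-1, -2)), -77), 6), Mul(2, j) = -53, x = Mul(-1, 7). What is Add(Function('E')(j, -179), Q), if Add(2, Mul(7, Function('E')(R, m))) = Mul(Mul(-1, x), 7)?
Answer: Rational(-1857, 7) ≈ -265.29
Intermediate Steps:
x = -7
j = Rational(-53, 2) (j = Mul(Rational(1, 2), -53) = Rational(-53, 2) ≈ -26.500)
Q = -272 (Q = Add(16, Mul(2, Mul(Add(Add(51, Mul(-1, -2)), -77), 6))) = Add(16, Mul(2, Mul(Add(Add(51, 2), -77), 6))) = Add(16, Mul(2, Mul(Add(53, -77), 6))) = Add(16, Mul(2, Mul(-24, 6))) = Add(16, Mul(2, -144)) = Add(16, -288) = -272)
Function('E')(R, m) = Rational(47, 7) (Function('E')(R, m) = Add(Rational(-2, 7), Mul(Rational(1, 7), Mul(Mul(-1, -7), 7))) = Add(Rational(-2, 7), Mul(Rational(1, 7), Mul(7, 7))) = Add(Rational(-2, 7), Mul(Rational(1, 7), 49)) = Add(Rational(-2, 7), 7) = Rational(47, 7))
Add(Function('E')(j, -179), Q) = Add(Rational(47, 7), -272) = Rational(-1857, 7)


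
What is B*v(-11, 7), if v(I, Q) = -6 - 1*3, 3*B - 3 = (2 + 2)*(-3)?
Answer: 27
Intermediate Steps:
B = -3 (B = 1 + ((2 + 2)*(-3))/3 = 1 + (4*(-3))/3 = 1 + (⅓)*(-12) = 1 - 4 = -3)
v(I, Q) = -9 (v(I, Q) = -6 - 3 = -9)
B*v(-11, 7) = -3*(-9) = 27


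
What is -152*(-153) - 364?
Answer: 22892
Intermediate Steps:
-152*(-153) - 364 = 23256 - 364 = 22892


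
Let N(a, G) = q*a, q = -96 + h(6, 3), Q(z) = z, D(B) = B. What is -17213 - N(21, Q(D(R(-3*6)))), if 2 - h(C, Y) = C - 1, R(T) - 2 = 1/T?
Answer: -15134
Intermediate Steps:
R(T) = 2 + 1/T
h(C, Y) = 3 - C (h(C, Y) = 2 - (C - 1) = 2 - (-1 + C) = 2 + (1 - C) = 3 - C)
q = -99 (q = -96 + (3 - 1*6) = -96 + (3 - 6) = -96 - 3 = -99)
N(a, G) = -99*a
-17213 - N(21, Q(D(R(-3*6)))) = -17213 - (-99)*21 = -17213 - 1*(-2079) = -17213 + 2079 = -15134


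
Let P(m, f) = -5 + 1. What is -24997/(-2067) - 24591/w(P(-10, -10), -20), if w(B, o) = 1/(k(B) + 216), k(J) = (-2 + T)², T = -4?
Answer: -12809033447/2067 ≈ -6.1969e+6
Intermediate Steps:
k(J) = 36 (k(J) = (-2 - 4)² = (-6)² = 36)
P(m, f) = -4
w(B, o) = 1/252 (w(B, o) = 1/(36 + 216) = 1/252)
-24997/(-2067) - 24591/w(P(-10, -10), -20) = -24997/(-2067) - 24591/1/252 = -24997*(-1/2067) - 24591*252 = 24997/2067 - 6196932 = -12809033447/2067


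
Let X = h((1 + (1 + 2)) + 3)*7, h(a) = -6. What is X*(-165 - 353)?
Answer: 21756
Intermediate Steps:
X = -42 (X = -6*7 = -42)
X*(-165 - 353) = -42*(-165 - 353) = -42*(-518) = 21756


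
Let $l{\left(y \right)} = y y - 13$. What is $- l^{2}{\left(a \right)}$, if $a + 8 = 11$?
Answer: $-16$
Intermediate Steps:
$a = 3$ ($a = -8 + 11 = 3$)
$l{\left(y \right)} = -13 + y^{2}$ ($l{\left(y \right)} = y^{2} - 13 = -13 + y^{2}$)
$- l^{2}{\left(a \right)} = - \left(-13 + 3^{2}\right)^{2} = - \left(-13 + 9\right)^{2} = - \left(-4\right)^{2} = \left(-1\right) 16 = -16$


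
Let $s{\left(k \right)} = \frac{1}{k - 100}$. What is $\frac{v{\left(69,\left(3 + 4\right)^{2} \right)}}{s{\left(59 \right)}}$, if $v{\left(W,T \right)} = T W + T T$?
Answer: $-237062$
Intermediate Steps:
$s{\left(k \right)} = \frac{1}{-100 + k}$
$v{\left(W,T \right)} = T^{2} + T W$ ($v{\left(W,T \right)} = T W + T^{2} = T^{2} + T W$)
$\frac{v{\left(69,\left(3 + 4\right)^{2} \right)}}{s{\left(59 \right)}} = \frac{\left(3 + 4\right)^{2} \left(\left(3 + 4\right)^{2} + 69\right)}{\frac{1}{-100 + 59}} = \frac{7^{2} \left(7^{2} + 69\right)}{\frac{1}{-41}} = \frac{49 \left(49 + 69\right)}{- \frac{1}{41}} = 49 \cdot 118 \left(-41\right) = 5782 \left(-41\right) = -237062$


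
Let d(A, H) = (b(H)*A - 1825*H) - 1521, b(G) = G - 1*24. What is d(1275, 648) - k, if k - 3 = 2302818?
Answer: -2691342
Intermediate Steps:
k = 2302821 (k = 3 + 2302818 = 2302821)
b(G) = -24 + G (b(G) = G - 24 = -24 + G)
d(A, H) = -1521 - 1825*H + A*(-24 + H) (d(A, H) = ((-24 + H)*A - 1825*H) - 1521 = (A*(-24 + H) - 1825*H) - 1521 = (-1825*H + A*(-24 + H)) - 1521 = -1521 - 1825*H + A*(-24 + H))
d(1275, 648) - k = (-1521 - 1825*648 + 1275*(-24 + 648)) - 1*2302821 = (-1521 - 1182600 + 1275*624) - 2302821 = (-1521 - 1182600 + 795600) - 2302821 = -388521 - 2302821 = -2691342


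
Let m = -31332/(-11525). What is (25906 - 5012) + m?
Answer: 240834682/11525 ≈ 20897.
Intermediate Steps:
m = 31332/11525 (m = -31332*(-1/11525) = 31332/11525 ≈ 2.7186)
(25906 - 5012) + m = (25906 - 5012) + 31332/11525 = 20894 + 31332/11525 = 240834682/11525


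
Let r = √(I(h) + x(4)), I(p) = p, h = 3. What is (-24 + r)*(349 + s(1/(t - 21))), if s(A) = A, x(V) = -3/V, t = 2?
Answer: -149175/19 ≈ -7851.3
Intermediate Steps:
r = 3/2 (r = √(3 - 3/4) = √(3 - 3*¼) = √(3 - ¾) = √(9/4) = 3/2 ≈ 1.5000)
(-24 + r)*(349 + s(1/(t - 21))) = (-24 + 3/2)*(349 + 1/(2 - 21)) = -45*(349 + 1/(-19))/2 = -45*(349 - 1/19)/2 = -45/2*6630/19 = -149175/19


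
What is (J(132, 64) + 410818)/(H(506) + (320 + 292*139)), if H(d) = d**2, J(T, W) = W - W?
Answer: 205409/148472 ≈ 1.3835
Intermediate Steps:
J(T, W) = 0
(J(132, 64) + 410818)/(H(506) + (320 + 292*139)) = (0 + 410818)/(506**2 + (320 + 292*139)) = 410818/(256036 + (320 + 40588)) = 410818/(256036 + 40908) = 410818/296944 = 410818*(1/296944) = 205409/148472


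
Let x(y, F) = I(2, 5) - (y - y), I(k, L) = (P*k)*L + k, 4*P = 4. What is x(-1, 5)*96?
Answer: 1152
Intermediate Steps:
P = 1 (P = (¼)*4 = 1)
I(k, L) = k + L*k (I(k, L) = (1*k)*L + k = k*L + k = L*k + k = k + L*k)
x(y, F) = 12 (x(y, F) = 2*(1 + 5) - (y - y) = 2*6 - 1*0 = 12 + 0 = 12)
x(-1, 5)*96 = 12*96 = 1152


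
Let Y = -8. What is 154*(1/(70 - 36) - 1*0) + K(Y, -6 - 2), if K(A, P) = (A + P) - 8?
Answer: -331/17 ≈ -19.471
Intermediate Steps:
K(A, P) = -8 + A + P
154*(1/(70 - 36) - 1*0) + K(Y, -6 - 2) = 154*(1/(70 - 36) - 1*0) + (-8 - 8 + (-6 - 2)) = 154*(1/34 + 0) + (-8 - 8 - 8) = 154*(1/34 + 0) - 24 = 154*(1/34) - 24 = 77/17 - 24 = -331/17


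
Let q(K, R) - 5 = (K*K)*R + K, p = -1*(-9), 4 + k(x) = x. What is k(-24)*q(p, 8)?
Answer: -18536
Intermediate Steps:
k(x) = -4 + x
p = 9
q(K, R) = 5 + K + R*K² (q(K, R) = 5 + ((K*K)*R + K) = 5 + (K²*R + K) = 5 + (R*K² + K) = 5 + (K + R*K²) = 5 + K + R*K²)
k(-24)*q(p, 8) = (-4 - 24)*(5 + 9 + 8*9²) = -28*(5 + 9 + 8*81) = -28*(5 + 9 + 648) = -28*662 = -18536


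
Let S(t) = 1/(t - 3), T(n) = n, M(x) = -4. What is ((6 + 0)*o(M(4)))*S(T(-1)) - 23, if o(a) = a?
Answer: -17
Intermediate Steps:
S(t) = 1/(-3 + t)
((6 + 0)*o(M(4)))*S(T(-1)) - 23 = ((6 + 0)*(-4))/(-3 - 1) - 23 = (6*(-4))/(-4) - 23 = -24*(-1/4) - 23 = 6 - 23 = -17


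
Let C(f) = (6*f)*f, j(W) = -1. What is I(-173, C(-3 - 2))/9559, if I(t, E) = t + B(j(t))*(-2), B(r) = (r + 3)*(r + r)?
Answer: -15/869 ≈ -0.017261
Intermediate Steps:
B(r) = 2*r*(3 + r) (B(r) = (3 + r)*(2*r) = 2*r*(3 + r))
C(f) = 6*f²
I(t, E) = 8 + t (I(t, E) = t + (2*(-1)*(3 - 1))*(-2) = t + (2*(-1)*2)*(-2) = t - 4*(-2) = t + 8 = 8 + t)
I(-173, C(-3 - 2))/9559 = (8 - 173)/9559 = -165*1/9559 = -15/869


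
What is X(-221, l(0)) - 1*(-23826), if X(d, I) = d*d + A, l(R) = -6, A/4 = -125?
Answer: 72167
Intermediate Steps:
A = -500 (A = 4*(-125) = -500)
X(d, I) = -500 + d² (X(d, I) = d*d - 500 = d² - 500 = -500 + d²)
X(-221, l(0)) - 1*(-23826) = (-500 + (-221)²) - 1*(-23826) = (-500 + 48841) + 23826 = 48341 + 23826 = 72167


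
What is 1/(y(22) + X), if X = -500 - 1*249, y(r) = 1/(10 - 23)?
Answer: -13/9738 ≈ -0.0013350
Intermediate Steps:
y(r) = -1/13 (y(r) = 1/(-13) = -1/13)
X = -749 (X = -500 - 249 = -749)
1/(y(22) + X) = 1/(-1/13 - 749) = 1/(-9738/13) = -13/9738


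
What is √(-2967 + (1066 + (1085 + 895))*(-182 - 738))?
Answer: 23*I*√5303 ≈ 1674.9*I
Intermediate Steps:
√(-2967 + (1066 + (1085 + 895))*(-182 - 738)) = √(-2967 + (1066 + 1980)*(-920)) = √(-2967 + 3046*(-920)) = √(-2967 - 2802320) = √(-2805287) = 23*I*√5303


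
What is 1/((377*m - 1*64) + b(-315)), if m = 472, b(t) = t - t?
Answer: 1/177880 ≈ 5.6218e-6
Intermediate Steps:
b(t) = 0
1/((377*m - 1*64) + b(-315)) = 1/((377*472 - 1*64) + 0) = 1/((177944 - 64) + 0) = 1/(177880 + 0) = 1/177880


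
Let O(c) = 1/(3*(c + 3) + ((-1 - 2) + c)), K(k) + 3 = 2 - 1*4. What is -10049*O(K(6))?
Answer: 10049/14 ≈ 717.79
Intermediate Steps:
K(k) = -5 (K(k) = -3 + (2 - 1*4) = -3 + (2 - 4) = -3 - 2 = -5)
O(c) = 1/(6 + 4*c) (O(c) = 1/(3*(3 + c) + (-3 + c)) = 1/((9 + 3*c) + (-3 + c)) = 1/(6 + 4*c))
-10049*O(K(6)) = -10049/(2*(3 + 2*(-5))) = -10049/(2*(3 - 10)) = -10049/(2*(-7)) = -10049*(-1)/(2*7) = -10049*(-1/14) = 10049/14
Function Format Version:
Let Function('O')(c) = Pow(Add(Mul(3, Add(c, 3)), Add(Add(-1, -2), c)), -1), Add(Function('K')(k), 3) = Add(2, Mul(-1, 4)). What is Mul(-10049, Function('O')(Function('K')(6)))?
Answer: Rational(10049, 14) ≈ 717.79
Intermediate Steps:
Function('K')(k) = -5 (Function('K')(k) = Add(-3, Add(2, Mul(-1, 4))) = Add(-3, Add(2, -4)) = Add(-3, -2) = -5)
Function('O')(c) = Pow(Add(6, Mul(4, c)), -1) (Function('O')(c) = Pow(Add(Mul(3, Add(3, c)), Add(-3, c)), -1) = Pow(Add(Add(9, Mul(3, c)), Add(-3, c)), -1) = Pow(Add(6, Mul(4, c)), -1))
Mul(-10049, Function('O')(Function('K')(6))) = Mul(-10049, Mul(Rational(1, 2), Pow(Add(3, Mul(2, -5)), -1))) = Mul(-10049, Mul(Rational(1, 2), Pow(Add(3, -10), -1))) = Mul(-10049, Mul(Rational(1, 2), Pow(-7, -1))) = Mul(-10049, Mul(Rational(1, 2), Rational(-1, 7))) = Mul(-10049, Rational(-1, 14)) = Rational(10049, 14)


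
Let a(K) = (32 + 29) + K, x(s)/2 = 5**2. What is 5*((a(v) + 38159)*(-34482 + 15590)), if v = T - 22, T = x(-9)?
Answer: -3612906080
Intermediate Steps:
x(s) = 50 (x(s) = 2*5**2 = 2*25 = 50)
T = 50
v = 28 (v = 50 - 22 = 28)
a(K) = 61 + K
5*((a(v) + 38159)*(-34482 + 15590)) = 5*(((61 + 28) + 38159)*(-34482 + 15590)) = 5*((89 + 38159)*(-18892)) = 5*(38248*(-18892)) = 5*(-722581216) = -3612906080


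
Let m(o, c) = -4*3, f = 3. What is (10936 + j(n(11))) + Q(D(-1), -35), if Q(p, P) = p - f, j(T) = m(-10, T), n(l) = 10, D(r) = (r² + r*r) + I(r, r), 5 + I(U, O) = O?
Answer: 10917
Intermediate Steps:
I(U, O) = -5 + O
m(o, c) = -12
D(r) = -5 + r + 2*r² (D(r) = (r² + r*r) + (-5 + r) = (r² + r²) + (-5 + r) = 2*r² + (-5 + r) = -5 + r + 2*r²)
j(T) = -12
Q(p, P) = -3 + p (Q(p, P) = p - 1*3 = p - 3 = -3 + p)
(10936 + j(n(11))) + Q(D(-1), -35) = (10936 - 12) + (-3 + (-5 - 1 + 2*(-1)²)) = 10924 + (-3 + (-5 - 1 + 2*1)) = 10924 + (-3 + (-5 - 1 + 2)) = 10924 + (-3 - 4) = 10924 - 7 = 10917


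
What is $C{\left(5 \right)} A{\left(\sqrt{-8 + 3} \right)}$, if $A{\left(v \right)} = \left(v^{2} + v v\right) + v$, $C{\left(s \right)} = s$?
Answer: $-50 + 5 i \sqrt{5} \approx -50.0 + 11.18 i$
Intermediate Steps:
$A{\left(v \right)} = v + 2 v^{2}$ ($A{\left(v \right)} = \left(v^{2} + v^{2}\right) + v = 2 v^{2} + v = v + 2 v^{2}$)
$C{\left(5 \right)} A{\left(\sqrt{-8 + 3} \right)} = 5 \sqrt{-8 + 3} \left(1 + 2 \sqrt{-8 + 3}\right) = 5 \sqrt{-5} \left(1 + 2 \sqrt{-5}\right) = 5 i \sqrt{5} \left(1 + 2 i \sqrt{5}\right)$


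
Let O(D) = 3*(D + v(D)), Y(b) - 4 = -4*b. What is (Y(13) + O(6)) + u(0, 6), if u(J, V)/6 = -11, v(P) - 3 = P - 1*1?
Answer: -72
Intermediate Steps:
Y(b) = 4 - 4*b
v(P) = 2 + P (v(P) = 3 + (P - 1*1) = 3 + (P - 1) = 3 + (-1 + P) = 2 + P)
u(J, V) = -66 (u(J, V) = 6*(-11) = -66)
O(D) = 6 + 6*D (O(D) = 3*(D + (2 + D)) = 3*(2 + 2*D) = 6 + 6*D)
(Y(13) + O(6)) + u(0, 6) = ((4 - 4*13) + (6 + 6*6)) - 66 = ((4 - 52) + (6 + 36)) - 66 = (-48 + 42) - 66 = -6 - 66 = -72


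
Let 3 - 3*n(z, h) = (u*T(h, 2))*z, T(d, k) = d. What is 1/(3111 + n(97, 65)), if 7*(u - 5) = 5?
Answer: -21/186848 ≈ -0.00011239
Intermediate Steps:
u = 40/7 (u = 5 + (⅐)*5 = 5 + 5/7 = 40/7 ≈ 5.7143)
n(z, h) = 1 - 40*h*z/21 (n(z, h) = 1 - 40*h/7*z/3 = 1 - 40*h*z/21)
1/(3111 + n(97, 65)) = 1/(3111 + (1 - 40/21*65*97)) = 1/(3111 + (1 - 252200/21)) = 1/(3111 - 252179/21) = 1/(-186848/21) = -21/186848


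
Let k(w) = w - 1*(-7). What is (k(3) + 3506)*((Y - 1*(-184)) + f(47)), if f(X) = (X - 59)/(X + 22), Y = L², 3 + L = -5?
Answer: 20041200/23 ≈ 8.7136e+5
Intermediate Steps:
L = -8 (L = -3 - 5 = -8)
Y = 64 (Y = (-8)² = 64)
k(w) = 7 + w (k(w) = w + 7 = 7 + w)
f(X) = (-59 + X)/(22 + X)
(k(3) + 3506)*((Y - 1*(-184)) + f(47)) = ((7 + 3) + 3506)*((64 - 1*(-184)) + (-59 + 47)/(22 + 47)) = (10 + 3506)*((64 + 184) - 12/69) = 3516*(248 + (1/69)*(-12)) = 3516*(248 - 4/23) = 3516*(5700/23) = 20041200/23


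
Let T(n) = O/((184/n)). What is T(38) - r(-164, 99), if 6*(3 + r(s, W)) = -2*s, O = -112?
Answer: -5161/69 ≈ -74.797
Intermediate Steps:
r(s, W) = -3 - s/3 (r(s, W) = -3 + (-2*s)/6 = -3 - s/3)
T(n) = -14*n/23 (T(n) = -112*n/184 = -14*n/23)
T(38) - r(-164, 99) = -14/23*38 - (-3 - ⅓*(-164)) = -532/23 - (-3 + 164/3) = -532/23 - 1*155/3 = -532/23 - 155/3 = -5161/69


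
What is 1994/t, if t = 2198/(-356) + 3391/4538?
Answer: -201335177/547958 ≈ -367.43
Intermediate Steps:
t = -1095916/201941 (t = 2198*(-1/356) + 3391*(1/4538) = -1099/178 + 3391/4538 = -1095916/201941 ≈ -5.4269)
1994/t = 1994/(-1095916/201941) = 1994*(-201941/1095916) = -201335177/547958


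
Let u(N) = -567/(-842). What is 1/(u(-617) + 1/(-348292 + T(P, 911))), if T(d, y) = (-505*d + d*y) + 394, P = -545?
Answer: 239619728/161358707 ≈ 1.4850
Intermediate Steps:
u(N) = 567/842 (u(N) = -567*(-1/842) = 567/842)
T(d, y) = 394 - 505*d + d*y
1/(u(-617) + 1/(-348292 + T(P, 911))) = 1/(567/842 + 1/(-348292 + (394 - 505*(-545) - 545*911))) = 1/(567/842 + 1/(-348292 + (394 + 275225 - 496495))) = 1/(567/842 + 1/(-348292 - 220876)) = 1/(567/842 + 1/(-569168)) = 1/(567/842 - 1/569168) = 1/(161358707/239619728) = 239619728/161358707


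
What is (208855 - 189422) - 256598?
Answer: -237165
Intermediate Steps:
(208855 - 189422) - 256598 = 19433 - 256598 = -237165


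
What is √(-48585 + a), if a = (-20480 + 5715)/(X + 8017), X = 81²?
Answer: I*√10325406355310/14578 ≈ 220.42*I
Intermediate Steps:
X = 6561
a = -14765/14578 (a = (-20480 + 5715)/(6561 + 8017) = -14765/14578 ≈ -1.0128)
√(-48585 + a) = √(-48585 - 14765/14578) = √(-708286895/14578) = I*√10325406355310/14578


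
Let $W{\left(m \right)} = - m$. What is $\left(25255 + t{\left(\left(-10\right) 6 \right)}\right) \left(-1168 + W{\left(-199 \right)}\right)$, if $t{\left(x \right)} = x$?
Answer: $-24413955$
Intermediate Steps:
$\left(25255 + t{\left(\left(-10\right) 6 \right)}\right) \left(-1168 + W{\left(-199 \right)}\right) = \left(25255 - 60\right) \left(-1168 - -199\right) = \left(25255 - 60\right) \left(-1168 + 199\right) = 25195 \left(-969\right) = -24413955$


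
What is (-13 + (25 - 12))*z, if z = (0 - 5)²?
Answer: 0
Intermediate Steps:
z = 25 (z = (-5)² = 25)
(-13 + (25 - 12))*z = (-13 + (25 - 12))*25 = (-13 + 13)*25 = 0*25 = 0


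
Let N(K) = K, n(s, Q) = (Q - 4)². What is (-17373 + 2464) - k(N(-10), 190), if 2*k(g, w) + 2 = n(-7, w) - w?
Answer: -32111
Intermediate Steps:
n(s, Q) = (-4 + Q)²
k(g, w) = -1 + (-4 + w)²/2 - w/2 (k(g, w) = -1 + ((-4 + w)² - w)/2 = -1 + ((-4 + w)²/2 - w/2) = -1 + (-4 + w)²/2 - w/2)
(-17373 + 2464) - k(N(-10), 190) = (-17373 + 2464) - (-1 + (-4 + 190)²/2 - ½*190) = -14909 - (-1 + (½)*186² - 95) = -14909 - (-1 + (½)*34596 - 95) = -14909 - (-1 + 17298 - 95) = -14909 - 1*17202 = -14909 - 17202 = -32111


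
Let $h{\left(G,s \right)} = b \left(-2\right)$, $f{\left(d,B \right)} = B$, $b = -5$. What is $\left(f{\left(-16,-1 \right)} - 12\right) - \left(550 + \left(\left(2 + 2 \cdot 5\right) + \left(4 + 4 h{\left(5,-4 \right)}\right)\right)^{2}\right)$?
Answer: $-3699$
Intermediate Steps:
$h{\left(G,s \right)} = 10$ ($h{\left(G,s \right)} = \left(-5\right) \left(-2\right) = 10$)
$\left(f{\left(-16,-1 \right)} - 12\right) - \left(550 + \left(\left(2 + 2 \cdot 5\right) + \left(4 + 4 h{\left(5,-4 \right)}\right)\right)^{2}\right) = \left(-1 - 12\right) - \left(550 + \left(\left(2 + 2 \cdot 5\right) + \left(4 + 4 \cdot 10\right)\right)^{2}\right) = -13 - \left(550 + \left(\left(2 + 10\right) + \left(4 + 40\right)\right)^{2}\right) = -13 - \left(550 + \left(12 + 44\right)^{2}\right) = -13 - 3686 = -3699$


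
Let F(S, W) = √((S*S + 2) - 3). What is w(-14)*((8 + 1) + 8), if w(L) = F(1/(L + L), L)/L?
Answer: -51*I*√87/392 ≈ -1.2135*I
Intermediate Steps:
F(S, W) = √(-1 + S²) (F(S, W) = √((S² + 2) - 3) = √((2 + S²) - 3) = √(-1 + S²))
w(L) = √(-1 + 1/(4*L²))/L (w(L) = √(-1 + (1/(L + L))²)/L = √(-1 + (1/(2*L))²)/L = √(-1 + 1/(4*L²))/L)
w(-14)*((8 + 1) + 8) = ((½)*√(-4 + (-14)⁻²)/(-14))*((8 + 1) + 8) = ((½)*(-1/14)*√(-4 + 1/196))*(9 + 8) = ((½)*(-1/14)*√(-783/196))*17 = ((½)*(-1/14)*(3*I*√87/14))*17 = -3*I*√87/392*17 = -51*I*√87/392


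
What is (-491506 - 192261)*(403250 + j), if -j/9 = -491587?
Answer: -3300907756811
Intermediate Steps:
j = 4424283 (j = -9*(-491587) = 4424283)
(-491506 - 192261)*(403250 + j) = (-491506 - 192261)*(403250 + 4424283) = -683767*4827533 = -3300907756811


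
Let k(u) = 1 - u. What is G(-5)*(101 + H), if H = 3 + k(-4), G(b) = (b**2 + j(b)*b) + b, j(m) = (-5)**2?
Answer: -11445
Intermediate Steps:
j(m) = 25
G(b) = b**2 + 26*b (G(b) = (b**2 + 25*b) + b = b**2 + 26*b)
H = 8 (H = 3 + (1 - 1*(-4)) = 3 + (1 + 4) = 3 + 5 = 8)
G(-5)*(101 + H) = (-5*(26 - 5))*(101 + 8) = -5*21*109 = -105*109 = -11445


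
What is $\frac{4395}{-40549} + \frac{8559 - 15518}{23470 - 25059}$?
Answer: $\frac{275196836}{64432361} \approx 4.2711$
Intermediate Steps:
$\frac{4395}{-40549} + \frac{8559 - 15518}{23470 - 25059} = 4395 \left(- \frac{1}{40549}\right) - \frac{6959}{23470 - 25059} = - \frac{4395}{40549} - \frac{6959}{-1589} = - \frac{4395}{40549} - - \frac{6959}{1589} = - \frac{4395}{40549} + \frac{6959}{1589} = \frac{275196836}{64432361}$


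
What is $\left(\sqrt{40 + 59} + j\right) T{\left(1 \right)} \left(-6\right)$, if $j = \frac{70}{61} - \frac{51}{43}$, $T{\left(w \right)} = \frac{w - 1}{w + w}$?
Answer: $0$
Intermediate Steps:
$T{\left(w \right)} = \frac{-1 + w}{2 w}$
$j = - \frac{101}{2623}$ ($j = 70 \cdot \frac{1}{61} - \frac{51}{43} = \frac{70}{61} - \frac{51}{43} = - \frac{101}{2623} \approx -0.038506$)
$\left(\sqrt{40 + 59} + j\right) T{\left(1 \right)} \left(-6\right) = \left(\sqrt{40 + 59} - \frac{101}{2623}\right) \frac{-1 + 1}{2 \cdot 1} \left(-6\right) = \left(\sqrt{99} - \frac{101}{2623}\right) \frac{1}{2} \cdot 1 \cdot 0 \left(-6\right) = \left(3 \sqrt{11} - \frac{101}{2623}\right) 0 \left(-6\right) = \left(- \frac{101}{2623} + 3 \sqrt{11}\right) 0 = 0$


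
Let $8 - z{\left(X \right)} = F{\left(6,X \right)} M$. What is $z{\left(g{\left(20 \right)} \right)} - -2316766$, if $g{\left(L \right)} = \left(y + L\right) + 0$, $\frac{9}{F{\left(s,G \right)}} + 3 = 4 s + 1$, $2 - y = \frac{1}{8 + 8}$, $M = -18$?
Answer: $\frac{25484595}{11} \approx 2.3168 \cdot 10^{6}$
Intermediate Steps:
$y = \frac{31}{16}$ ($y = 2 - \frac{1}{8 + 8} = 2 - \frac{1}{16} = \frac{31}{16} \approx 1.9375$)
$F{\left(s,G \right)} = \frac{9}{-2 + 4 s}$ ($F{\left(s,G \right)} = \frac{9}{-3 + \left(4 s + 1\right)} = \frac{9}{-3 + \left(1 + 4 s\right)} = \frac{9}{-2 + 4 s}$)
$g{\left(L \right)} = \frac{31}{16} + L$ ($g{\left(L \right)} = \left(\frac{31}{16} + L\right) + 0 = \frac{31}{16} + L$)
$z{\left(X \right)} = \frac{169}{11}$ ($z{\left(X \right)} = 8 - \frac{9}{2 \left(-1 + 2 \cdot 6\right)} \left(-18\right) = 8 - \frac{9}{2 \left(-1 + 12\right)} \left(-18\right) = 8 - \frac{9}{2 \cdot 11} \left(-18\right) = 8 - \frac{9}{2} \cdot \frac{1}{11} \left(-18\right) = 8 - \frac{9}{22} \left(-18\right) = 8 - - \frac{81}{11} = 8 + \frac{81}{11} = \frac{169}{11}$)
$z{\left(g{\left(20 \right)} \right)} - -2316766 = \frac{169}{11} - -2316766 = \frac{169}{11} + 2316766 = \frac{25484595}{11}$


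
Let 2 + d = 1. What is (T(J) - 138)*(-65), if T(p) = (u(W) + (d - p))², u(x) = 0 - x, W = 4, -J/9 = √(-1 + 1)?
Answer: 7345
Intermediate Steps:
J = 0 (J = -9*√(-1 + 1) = -9*√0 = -9*0 = 0)
d = -1 (d = -2 + 1 = -1)
u(x) = -x
T(p) = (-5 - p)² (T(p) = (-1*4 + (-1 - p))² = (-4 + (-1 - p))² = (-5 - p)²)
(T(J) - 138)*(-65) = ((5 + 0)² - 138)*(-65) = (5² - 138)*(-65) = (25 - 138)*(-65) = -113*(-65) = 7345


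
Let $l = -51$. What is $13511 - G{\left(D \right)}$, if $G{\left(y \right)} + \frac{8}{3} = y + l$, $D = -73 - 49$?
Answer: $\frac{41060}{3} \approx 13687.0$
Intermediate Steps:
$D = -122$
$G{\left(y \right)} = - \frac{161}{3} + y$ ($G{\left(y \right)} = - \frac{8}{3} + \left(y - 51\right) = - \frac{8}{3} + \left(-51 + y\right) = - \frac{161}{3} + y$)
$13511 - G{\left(D \right)} = 13511 - \left(- \frac{161}{3} - 122\right) = 13511 - - \frac{527}{3} = 13511 + \frac{527}{3} = \frac{41060}{3}$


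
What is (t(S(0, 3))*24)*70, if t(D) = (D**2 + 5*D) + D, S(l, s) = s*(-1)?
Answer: -15120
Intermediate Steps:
S(l, s) = -s
t(D) = D**2 + 6*D
(t(S(0, 3))*24)*70 = (((-1*3)*(6 - 1*3))*24)*70 = (-3*(6 - 3)*24)*70 = (-3*3*24)*70 = -9*24*70 = -216*70 = -15120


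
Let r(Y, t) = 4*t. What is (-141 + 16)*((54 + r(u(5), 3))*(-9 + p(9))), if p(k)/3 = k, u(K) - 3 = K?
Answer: -148500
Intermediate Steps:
u(K) = 3 + K
p(k) = 3*k
(-141 + 16)*((54 + r(u(5), 3))*(-9 + p(9))) = (-141 + 16)*((54 + 4*3)*(-9 + 3*9)) = -125*(54 + 12)*(-9 + 27) = -8250*18 = -125*1188 = -148500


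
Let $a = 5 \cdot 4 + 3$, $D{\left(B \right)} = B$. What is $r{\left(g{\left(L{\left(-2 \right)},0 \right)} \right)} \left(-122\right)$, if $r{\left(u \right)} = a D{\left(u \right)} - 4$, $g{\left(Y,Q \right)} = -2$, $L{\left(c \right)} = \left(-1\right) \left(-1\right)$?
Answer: $6100$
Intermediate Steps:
$L{\left(c \right)} = 1$
$a = 23$ ($a = 20 + 3 = 23$)
$r{\left(u \right)} = -4 + 23 u$ ($r{\left(u \right)} = 23 u - 4 = -4 + 23 u$)
$r{\left(g{\left(L{\left(-2 \right)},0 \right)} \right)} \left(-122\right) = \left(-4 + 23 \left(-2\right)\right) \left(-122\right) = \left(-4 - 46\right) \left(-122\right) = \left(-50\right) \left(-122\right) = 6100$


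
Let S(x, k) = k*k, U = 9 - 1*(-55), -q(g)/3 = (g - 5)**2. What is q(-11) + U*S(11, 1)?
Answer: -704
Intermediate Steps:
q(g) = -3*(-5 + g)**2 (q(g) = -3*(g - 5)**2 = -3*(-5 + g)**2)
U = 64 (U = 9 + 55 = 64)
S(x, k) = k**2
q(-11) + U*S(11, 1) = -3*(-5 - 11)**2 + 64*1**2 = -3*(-16)**2 + 64*1 = -3*256 + 64 = -768 + 64 = -704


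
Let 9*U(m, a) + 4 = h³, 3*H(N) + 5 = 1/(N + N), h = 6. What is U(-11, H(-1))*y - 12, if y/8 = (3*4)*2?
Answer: 13532/3 ≈ 4510.7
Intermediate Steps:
H(N) = -5/3 + 1/(6*N) (H(N) = -5/3 + 1/(3*(N + N)) = -5/3 + 1/(3*((2*N))) = -5/3 + (1/(2*N))/3 = -5/3 + 1/(6*N))
U(m, a) = 212/9 (U(m, a) = -4/9 + (⅑)*6³ = -4/9 + (⅑)*216 = -4/9 + 24 = 212/9)
y = 192 (y = 8*((3*4)*2) = 8*(12*2) = 8*24 = 192)
U(-11, H(-1))*y - 12 = (212/9)*192 - 12 = 13568/3 - 12 = 13532/3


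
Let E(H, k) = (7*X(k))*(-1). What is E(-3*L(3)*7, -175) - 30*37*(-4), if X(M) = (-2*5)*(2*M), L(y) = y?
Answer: -20060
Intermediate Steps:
X(M) = -20*M
E(H, k) = 140*k (E(H, k) = (7*(-20*k))*(-1) = -140*k*(-1) = 140*k)
E(-3*L(3)*7, -175) - 30*37*(-4) = 140*(-175) - 30*37*(-4) = -24500 - 1110*(-4) = -24500 - 1*(-4440) = -24500 + 4440 = -20060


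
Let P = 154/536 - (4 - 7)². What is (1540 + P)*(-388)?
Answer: -39807345/67 ≈ -5.9414e+5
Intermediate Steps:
P = -2335/268 (P = 154*(1/536) - 1*(-3)² = 77/268 - 1*9 = 77/268 - 9 = -2335/268 ≈ -8.7127)
(1540 + P)*(-388) = (1540 - 2335/268)*(-388) = (410385/268)*(-388) = -39807345/67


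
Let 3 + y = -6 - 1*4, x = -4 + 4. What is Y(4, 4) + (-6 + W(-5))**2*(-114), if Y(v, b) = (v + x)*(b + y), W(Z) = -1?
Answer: -5622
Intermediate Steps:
x = 0
y = -13 (y = -3 + (-6 - 1*4) = -3 + (-6 - 4) = -3 - 10 = -13)
Y(v, b) = v*(-13 + b) (Y(v, b) = (v + 0)*(b - 13) = v*(-13 + b))
Y(4, 4) + (-6 + W(-5))**2*(-114) = 4*(-13 + 4) + (-6 - 1)**2*(-114) = 4*(-9) + (-7)**2*(-114) = -36 + 49*(-114) = -36 - 5586 = -5622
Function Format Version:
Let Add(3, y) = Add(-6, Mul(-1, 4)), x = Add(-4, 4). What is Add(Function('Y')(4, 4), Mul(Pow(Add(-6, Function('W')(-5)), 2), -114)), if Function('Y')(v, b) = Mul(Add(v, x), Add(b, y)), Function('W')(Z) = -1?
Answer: -5622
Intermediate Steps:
x = 0
y = -13 (y = Add(-3, Add(-6, Mul(-1, 4))) = Add(-3, Add(-6, -4)) = Add(-3, -10) = -13)
Function('Y')(v, b) = Mul(v, Add(-13, b)) (Function('Y')(v, b) = Mul(Add(v, 0), Add(b, -13)) = Mul(v, Add(-13, b)))
Add(Function('Y')(4, 4), Mul(Pow(Add(-6, Function('W')(-5)), 2), -114)) = Add(Mul(4, Add(-13, 4)), Mul(Pow(Add(-6, -1), 2), -114)) = Add(Mul(4, -9), Mul(Pow(-7, 2), -114)) = Add(-36, Mul(49, -114)) = Add(-36, -5586) = -5622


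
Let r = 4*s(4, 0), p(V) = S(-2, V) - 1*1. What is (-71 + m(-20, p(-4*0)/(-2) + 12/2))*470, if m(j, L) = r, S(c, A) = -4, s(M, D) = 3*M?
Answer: -10810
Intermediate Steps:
p(V) = -5 (p(V) = -4 - 1*1 = -4 - 1 = -5)
r = 48 (r = 4*(3*4) = 4*12 = 48)
m(j, L) = 48
(-71 + m(-20, p(-4*0)/(-2) + 12/2))*470 = (-71 + 48)*470 = -23*470 = -10810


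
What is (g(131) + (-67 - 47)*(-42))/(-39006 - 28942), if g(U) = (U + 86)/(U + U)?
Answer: -1254673/17802376 ≈ -0.070478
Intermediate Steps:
g(U) = (86 + U)/(2*U) (g(U) = (86 + U)/((2*U)) = (86 + U)*(1/(2*U)) = (86 + U)/(2*U))
(g(131) + (-67 - 47)*(-42))/(-39006 - 28942) = ((1/2)*(86 + 131)/131 + (-67 - 47)*(-42))/(-39006 - 28942) = ((1/2)*(1/131)*217 - 114*(-42))/(-67948) = (217/262 + 4788)*(-1/67948) = (1254673/262)*(-1/67948) = -1254673/17802376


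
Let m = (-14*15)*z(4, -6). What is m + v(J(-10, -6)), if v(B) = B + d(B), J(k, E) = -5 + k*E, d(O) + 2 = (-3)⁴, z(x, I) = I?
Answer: 1394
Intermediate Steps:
d(O) = 79 (d(O) = -2 + (-3)⁴ = -2 + 81 = 79)
J(k, E) = -5 + E*k
m = 1260 (m = -14*15*(-6) = -210*(-6) = 1260)
v(B) = 79 + B (v(B) = B + 79 = 79 + B)
m + v(J(-10, -6)) = 1260 + (79 + (-5 - 6*(-10))) = 1260 + (79 + (-5 + 60)) = 1260 + (79 + 55) = 1260 + 134 = 1394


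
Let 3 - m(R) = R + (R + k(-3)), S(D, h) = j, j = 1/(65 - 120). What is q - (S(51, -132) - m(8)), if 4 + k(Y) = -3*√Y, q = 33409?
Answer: 1837001/55 + 3*I*√3 ≈ 33400.0 + 5.1962*I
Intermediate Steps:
k(Y) = -4 - 3*√Y
j = -1/55 (j = 1/(-55) = -1/55 ≈ -0.018182)
S(D, h) = -1/55
m(R) = 7 - 2*R + 3*I*√3 (m(R) = 3 - (R + (R + (-4 - 3*I*√3))) = 3 - (R + (-4 + R - 3*I*√3)) = 3 - (-4 + 2*R - 3*I*√3) = 3 + (4 - 2*R + 3*I*√3) = 7 - 2*R + 3*I*√3)
q - (S(51, -132) - m(8)) = 33409 - (-1/55 - (7 - 2*8 + 3*I*√3)) = 33409 - (-1/55 - (7 - 16 + 3*I*√3)) = 33409 - (-1/55 - (-9 + 3*I*√3)) = 33409 - (-1/55 + (9 - 3*I*√3)) = 33409 - (494/55 - 3*I*√3) = 33409 + (-494/55 + 3*I*√3) = 1837001/55 + 3*I*√3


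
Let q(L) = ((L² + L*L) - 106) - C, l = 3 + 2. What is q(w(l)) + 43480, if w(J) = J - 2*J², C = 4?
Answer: 47420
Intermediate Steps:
l = 5
q(L) = -110 + 2*L² (q(L) = ((L² + L*L) - 106) - 1*4 = ((L² + L²) - 106) - 4 = (2*L² - 106) - 4 = (-106 + 2*L²) - 4 = -110 + 2*L²)
q(w(l)) + 43480 = (-110 + 2*(5*(1 - 2*5))²) + 43480 = (-110 + 2*(5*(1 - 10))²) + 43480 = (-110 + 2*(5*(-9))²) + 43480 = (-110 + 2*(-45)²) + 43480 = (-110 + 2*2025) + 43480 = (-110 + 4050) + 43480 = 3940 + 43480 = 47420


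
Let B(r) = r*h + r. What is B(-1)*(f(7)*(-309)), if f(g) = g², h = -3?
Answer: -30282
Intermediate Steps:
B(r) = -2*r (B(r) = r*(-3) + r = -3*r + r = -2*r)
B(-1)*(f(7)*(-309)) = (-2*(-1))*(7²*(-309)) = 2*(49*(-309)) = 2*(-15141) = -30282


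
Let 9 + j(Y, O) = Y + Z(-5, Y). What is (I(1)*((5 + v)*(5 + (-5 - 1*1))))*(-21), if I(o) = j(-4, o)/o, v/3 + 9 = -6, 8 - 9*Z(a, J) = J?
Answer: 9800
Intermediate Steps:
Z(a, J) = 8/9 - J/9
v = -45 (v = -27 + 3*(-6) = -27 - 18 = -45)
j(Y, O) = -73/9 + 8*Y/9 (j(Y, O) = -9 + (Y + (8/9 - Y/9)) = -9 + (8/9 + 8*Y/9) = -73/9 + 8*Y/9)
I(o) = -35/(3*o) (I(o) = (-73/9 + (8/9)*(-4))/o = (-73/9 - 32/9)/o = -35/(3*o))
(I(1)*((5 + v)*(5 + (-5 - 1*1))))*(-21) = ((-35/3/1)*((5 - 45)*(5 + (-5 - 1*1))))*(-21) = ((-35/3*1)*(-40*(5 + (-5 - 1))))*(-21) = -(-1400)*(5 - 6)/3*(-21) = -(-1400)*(-1)/3*(-21) = -35/3*40*(-21) = -1400/3*(-21) = 9800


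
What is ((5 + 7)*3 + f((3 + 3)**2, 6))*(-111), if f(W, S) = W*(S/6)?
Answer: -7992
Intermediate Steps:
f(W, S) = S*W/6 (f(W, S) = W*(S*(1/6)) = W*(S/6) = S*W/6)
((5 + 7)*3 + f((3 + 3)**2, 6))*(-111) = ((5 + 7)*3 + (1/6)*6*(3 + 3)**2)*(-111) = (12*3 + (1/6)*6*6**2)*(-111) = (36 + (1/6)*6*36)*(-111) = (36 + 36)*(-111) = 72*(-111) = -7992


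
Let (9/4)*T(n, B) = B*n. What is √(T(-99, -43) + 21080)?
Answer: 2*√5743 ≈ 151.57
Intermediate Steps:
T(n, B) = 4*B*n/9 (T(n, B) = 4*(B*n)/9 = 4*B*n/9)
√(T(-99, -43) + 21080) = √((4/9)*(-43)*(-99) + 21080) = √(1892 + 21080) = √22972 = 2*√5743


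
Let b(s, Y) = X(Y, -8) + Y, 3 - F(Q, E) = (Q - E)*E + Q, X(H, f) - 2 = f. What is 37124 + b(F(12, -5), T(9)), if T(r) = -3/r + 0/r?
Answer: 111353/3 ≈ 37118.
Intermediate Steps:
X(H, f) = 2 + f
F(Q, E) = 3 - Q - E*(Q - E) (F(Q, E) = 3 - ((Q - E)*E + Q) = 3 - (E*(Q - E) + Q) = 3 - (Q + E*(Q - E)) = 3 + (-Q - E*(Q - E)) = 3 - Q - E*(Q - E))
T(r) = -3/r (T(r) = -3/r + 0 = -3/r)
b(s, Y) = -6 + Y (b(s, Y) = (2 - 8) + Y = -6 + Y)
37124 + b(F(12, -5), T(9)) = 37124 + (-6 - 3/9) = 37124 + (-6 - 3*⅑) = 37124 + (-6 - ⅓) = 37124 - 19/3 = 111353/3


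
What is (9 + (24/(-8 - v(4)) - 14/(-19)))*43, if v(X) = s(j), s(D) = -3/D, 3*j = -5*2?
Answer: 511915/1691 ≈ 302.73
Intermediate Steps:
j = -10/3 (j = (-5*2)/3 = (⅓)*(-10) = -10/3 ≈ -3.3333)
v(X) = 9/10 (v(X) = -3/(-10/3) = -3*(-3/10) = 9/10)
(9 + (24/(-8 - v(4)) - 14/(-19)))*43 = (9 + (24/(-8 - 1*9/10) - 14/(-19)))*43 = (9 + (24/(-8 - 9/10) - 14*(-1/19)))*43 = (9 + (24/(-89/10) + 14/19))*43 = (9 + (24*(-10/89) + 14/19))*43 = (9 + (-240/89 + 14/19))*43 = (9 - 3314/1691)*43 = (11905/1691)*43 = 511915/1691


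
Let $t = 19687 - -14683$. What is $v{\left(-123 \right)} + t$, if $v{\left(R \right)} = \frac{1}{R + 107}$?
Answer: $\frac{549919}{16} \approx 34370.0$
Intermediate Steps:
$v{\left(R \right)} = \frac{1}{107 + R}$
$t = 34370$ ($t = 19687 + 14683 = 34370$)
$v{\left(-123 \right)} + t = \frac{1}{107 - 123} + 34370 = \frac{1}{-16} + 34370 = - \frac{1}{16} + 34370 = \frac{549919}{16}$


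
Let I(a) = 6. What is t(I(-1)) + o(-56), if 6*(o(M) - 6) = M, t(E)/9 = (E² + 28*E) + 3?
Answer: 5579/3 ≈ 1859.7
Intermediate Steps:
t(E) = 27 + 9*E² + 252*E (t(E) = 9*((E² + 28*E) + 3) = 9*(3 + E² + 28*E) = 27 + 9*E² + 252*E)
o(M) = 6 + M/6
t(I(-1)) + o(-56) = (27 + 9*6² + 252*6) + (6 + (⅙)*(-56)) = (27 + 9*36 + 1512) + (6 - 28/3) = (27 + 324 + 1512) - 10/3 = 1863 - 10/3 = 5579/3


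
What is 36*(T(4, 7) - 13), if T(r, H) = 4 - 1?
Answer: -360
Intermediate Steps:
T(r, H) = 3
36*(T(4, 7) - 13) = 36*(3 - 13) = 36*(-10) = -360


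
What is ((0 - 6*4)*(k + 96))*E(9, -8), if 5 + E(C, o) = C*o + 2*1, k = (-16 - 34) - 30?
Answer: 28800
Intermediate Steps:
k = -80 (k = -50 - 30 = -80)
E(C, o) = -3 + C*o (E(C, o) = -5 + (C*o + 2*1) = -5 + (C*o + 2) = -5 + (2 + C*o) = -3 + C*o)
((0 - 6*4)*(k + 96))*E(9, -8) = ((0 - 6*4)*(-80 + 96))*(-3 + 9*(-8)) = ((0 - 24)*16)*(-3 - 72) = -24*16*(-75) = -384*(-75) = 28800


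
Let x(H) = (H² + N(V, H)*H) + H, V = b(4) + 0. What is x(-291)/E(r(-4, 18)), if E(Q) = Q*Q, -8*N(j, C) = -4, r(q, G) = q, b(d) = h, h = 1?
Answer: 168489/32 ≈ 5265.3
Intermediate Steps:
b(d) = 1
V = 1 (V = 1 + 0 = 1)
N(j, C) = ½ (N(j, C) = -⅛*(-4) = ½)
E(Q) = Q²
x(H) = H² + 3*H/2 (x(H) = (H² + H/2) + H = H² + 3*H/2)
x(-291)/E(r(-4, 18)) = ((½)*(-291)*(3 + 2*(-291)))/((-4)²) = ((½)*(-291)*(3 - 582))/16 = ((½)*(-291)*(-579))*(1/16) = (168489/2)*(1/16) = 168489/32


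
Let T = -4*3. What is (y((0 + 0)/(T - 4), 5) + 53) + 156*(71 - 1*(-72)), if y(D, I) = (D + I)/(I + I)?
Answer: 44723/2 ≈ 22362.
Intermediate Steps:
T = -12
y(D, I) = (D + I)/(2*I) (y(D, I) = (D + I)/((2*I)) = (D + I)*(1/(2*I)) = (D + I)/(2*I))
(y((0 + 0)/(T - 4), 5) + 53) + 156*(71 - 1*(-72)) = ((½)*((0 + 0)/(-12 - 4) + 5)/5 + 53) + 156*(71 - 1*(-72)) = ((½)*(⅕)*(0/(-16) + 5) + 53) + 156*(71 + 72) = ((½)*(⅕)*(0*(-1/16) + 5) + 53) + 156*143 = ((½)*(⅕)*(0 + 5) + 53) + 22308 = ((½)*(⅕)*5 + 53) + 22308 = (½ + 53) + 22308 = 107/2 + 22308 = 44723/2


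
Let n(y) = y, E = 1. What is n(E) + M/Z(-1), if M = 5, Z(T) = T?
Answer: -4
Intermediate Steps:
n(E) + M/Z(-1) = 1 + 5/(-1) = 1 + 5*(-1) = 1 - 5 = -4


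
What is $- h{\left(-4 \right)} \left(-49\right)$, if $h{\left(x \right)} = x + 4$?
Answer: $0$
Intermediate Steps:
$h{\left(x \right)} = 4 + x$
$- h{\left(-4 \right)} \left(-49\right) = - (4 - 4) \left(-49\right) = \left(-1\right) 0 \left(-49\right) = 0 \left(-49\right) = 0$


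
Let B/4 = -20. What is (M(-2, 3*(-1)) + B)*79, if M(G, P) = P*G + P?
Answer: -6083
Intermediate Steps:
B = -80 (B = 4*(-20) = -80)
M(G, P) = P + G*P (M(G, P) = G*P + P = P + G*P)
(M(-2, 3*(-1)) + B)*79 = ((3*(-1))*(1 - 2) - 80)*79 = (-3*(-1) - 80)*79 = (3 - 80)*79 = -77*79 = -6083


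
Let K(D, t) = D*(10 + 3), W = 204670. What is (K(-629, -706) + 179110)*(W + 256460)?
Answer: 78822334290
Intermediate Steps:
K(D, t) = 13*D (K(D, t) = D*13 = 13*D)
(K(-629, -706) + 179110)*(W + 256460) = (13*(-629) + 179110)*(204670 + 256460) = (-8177 + 179110)*461130 = 170933*461130 = 78822334290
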